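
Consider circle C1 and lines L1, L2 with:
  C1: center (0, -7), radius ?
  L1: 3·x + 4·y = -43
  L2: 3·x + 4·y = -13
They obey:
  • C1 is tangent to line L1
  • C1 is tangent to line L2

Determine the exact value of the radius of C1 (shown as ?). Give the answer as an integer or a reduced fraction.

3

1. [C1‖L1]  r_C1² − 9 = 0  ⇒  r_C1 = 3 (r>0 drops 1)
2. [C1‖L2]  r_C1² − 9 = 0  ⇒  r_C1 = 3 (r>0 drops 1)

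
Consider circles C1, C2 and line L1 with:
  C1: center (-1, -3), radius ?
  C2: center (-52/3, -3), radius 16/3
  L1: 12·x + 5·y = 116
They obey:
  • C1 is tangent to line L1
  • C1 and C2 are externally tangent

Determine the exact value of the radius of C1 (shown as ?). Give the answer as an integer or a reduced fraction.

1. [C1‖L1]  r_C1² − 121 = 0  ⇒  r_C1 = 11 (r>0 drops 1)
2. [ext C1·C2]  r_C1² + (32/3)r_C1 − 715/3 = 0  ⇒  r_C1 = 11 (r>0 drops 1)

11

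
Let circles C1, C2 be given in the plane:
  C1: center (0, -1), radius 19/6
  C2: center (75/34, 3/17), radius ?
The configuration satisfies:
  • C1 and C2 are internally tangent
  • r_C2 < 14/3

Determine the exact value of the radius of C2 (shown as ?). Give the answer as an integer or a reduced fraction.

1. [int C1,C2]  r_C2² − (19/3)r_C2 + 34/9 = 0  ⇒  r_C2 = 2/3 or 17/3
2. given r_C2 < 14/3: keep 2/3

2/3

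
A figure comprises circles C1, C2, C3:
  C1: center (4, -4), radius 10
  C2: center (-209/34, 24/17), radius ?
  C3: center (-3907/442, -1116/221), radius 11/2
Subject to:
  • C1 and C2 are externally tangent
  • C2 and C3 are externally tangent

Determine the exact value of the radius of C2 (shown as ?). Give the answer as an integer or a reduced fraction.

3/2

1. [ext C1·C2]  r_C2² + 20r_C2 − 129/4 = 0  ⇒  r_C2 = 3/2 (r>0 drops 1)
2. [ext C2·C3]  r_C2² + 11r_C2 − 75/4 = 0  ⇒  r_C2 = 3/2 (r>0 drops 1)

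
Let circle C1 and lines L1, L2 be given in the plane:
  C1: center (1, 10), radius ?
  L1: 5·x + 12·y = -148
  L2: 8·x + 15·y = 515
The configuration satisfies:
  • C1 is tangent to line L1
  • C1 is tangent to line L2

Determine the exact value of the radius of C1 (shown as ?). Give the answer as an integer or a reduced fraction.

1. [C1‖L1]  r_C1² − 441 = 0  ⇒  r_C1 = 21 (r>0 drops 1)
2. [C1‖L2]  r_C1² − 441 = 0  ⇒  r_C1 = 21 (r>0 drops 1)

21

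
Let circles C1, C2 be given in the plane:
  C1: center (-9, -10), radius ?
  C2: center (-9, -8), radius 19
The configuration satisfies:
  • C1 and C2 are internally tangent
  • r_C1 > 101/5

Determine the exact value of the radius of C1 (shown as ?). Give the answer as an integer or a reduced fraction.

1. [int C1,C2]  r_C1² − 38r_C1 + 357 = 0  ⇒  r_C1 = 17 or 21
2. given r_C1 > 101/5: keep 21

21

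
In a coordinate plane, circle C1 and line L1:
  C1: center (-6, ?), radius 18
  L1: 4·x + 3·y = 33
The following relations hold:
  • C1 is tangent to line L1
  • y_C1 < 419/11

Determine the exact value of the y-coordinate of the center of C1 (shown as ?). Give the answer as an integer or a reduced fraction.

-11

1. [C1‖L1]  y_C1² − 38y_C1 − 539 = 0  ⇒  y_C1 = -11 or 49
2. given y_C1 < 419/11: keep -11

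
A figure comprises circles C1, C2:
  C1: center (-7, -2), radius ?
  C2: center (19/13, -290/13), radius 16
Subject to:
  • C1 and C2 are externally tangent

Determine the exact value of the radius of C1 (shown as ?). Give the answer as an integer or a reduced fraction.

6

1. [ext C1·C2]  r_C1² + 32r_C1 − 228 = 0  ⇒  r_C1 = 6 (r>0 drops 1)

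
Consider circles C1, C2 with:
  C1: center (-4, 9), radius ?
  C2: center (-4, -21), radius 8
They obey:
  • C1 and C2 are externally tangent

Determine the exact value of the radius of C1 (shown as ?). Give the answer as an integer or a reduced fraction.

22

1. [ext C1·C2]  r_C1² + 16r_C1 − 836 = 0  ⇒  r_C1 = 22 (r>0 drops 1)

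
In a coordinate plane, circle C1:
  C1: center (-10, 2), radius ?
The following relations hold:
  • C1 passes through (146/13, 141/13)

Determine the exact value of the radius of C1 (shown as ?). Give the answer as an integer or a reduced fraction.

1. [C1∋P]  r_C1² − 529 = 0  ⇒  r_C1 = 23 (r>0 drops 1)

23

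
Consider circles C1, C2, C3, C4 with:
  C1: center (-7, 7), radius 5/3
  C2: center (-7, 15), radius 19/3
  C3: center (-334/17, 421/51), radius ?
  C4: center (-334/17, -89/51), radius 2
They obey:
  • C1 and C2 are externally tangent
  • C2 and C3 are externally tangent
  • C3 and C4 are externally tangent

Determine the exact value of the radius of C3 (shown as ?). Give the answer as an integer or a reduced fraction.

8

1. [ext C2·C3]  r_C3² + (38/3)r_C3 − 496/3 = 0  ⇒  r_C3 = 8 (r>0 drops 1)
2. [ext C3·C4]  r_C3² + 4r_C3 − 96 = 0  ⇒  r_C3 = 8 (r>0 drops 1)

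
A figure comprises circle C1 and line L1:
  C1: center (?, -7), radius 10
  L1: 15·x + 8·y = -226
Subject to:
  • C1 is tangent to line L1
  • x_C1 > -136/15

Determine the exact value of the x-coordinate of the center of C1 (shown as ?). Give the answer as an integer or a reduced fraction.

0

1. [C1‖L1]  x_C1² + (68/3)x_C1 = 0  ⇒  x_C1 = -68/3 or 0
2. given x_C1 > -136/15: keep 0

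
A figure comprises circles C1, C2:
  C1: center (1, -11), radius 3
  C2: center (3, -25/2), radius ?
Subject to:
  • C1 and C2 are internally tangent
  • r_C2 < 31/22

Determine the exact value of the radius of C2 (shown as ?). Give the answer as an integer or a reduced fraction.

1/2

1. [int C1,C2]  r_C2² − 6r_C2 + 11/4 = 0  ⇒  r_C2 = 1/2 or 11/2
2. given r_C2 < 31/22: keep 1/2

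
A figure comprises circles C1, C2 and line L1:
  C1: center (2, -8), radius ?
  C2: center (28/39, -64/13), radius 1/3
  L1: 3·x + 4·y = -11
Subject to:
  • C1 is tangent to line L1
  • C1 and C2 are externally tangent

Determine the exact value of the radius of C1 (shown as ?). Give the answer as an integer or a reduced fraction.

3

1. [C1‖L1]  r_C1² − 9 = 0  ⇒  r_C1 = 3 (r>0 drops 1)
2. [ext C1·C2]  r_C1² + (2/3)r_C1 − 11 = 0  ⇒  r_C1 = 3 (r>0 drops 1)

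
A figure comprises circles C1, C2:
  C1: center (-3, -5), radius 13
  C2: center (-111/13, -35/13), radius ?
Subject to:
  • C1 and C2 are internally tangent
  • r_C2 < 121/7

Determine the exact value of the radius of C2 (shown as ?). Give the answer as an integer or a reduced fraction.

7

1. [int C1,C2]  r_C2² − 26r_C2 + 133 = 0  ⇒  r_C2 = 7 or 19
2. given r_C2 < 121/7: keep 7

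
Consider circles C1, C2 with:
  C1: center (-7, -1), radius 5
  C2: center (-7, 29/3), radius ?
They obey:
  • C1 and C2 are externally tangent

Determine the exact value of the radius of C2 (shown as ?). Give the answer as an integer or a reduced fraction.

1. [ext C1·C2]  r_C2² + 10r_C2 − 799/9 = 0  ⇒  r_C2 = 17/3 (r>0 drops 1)

17/3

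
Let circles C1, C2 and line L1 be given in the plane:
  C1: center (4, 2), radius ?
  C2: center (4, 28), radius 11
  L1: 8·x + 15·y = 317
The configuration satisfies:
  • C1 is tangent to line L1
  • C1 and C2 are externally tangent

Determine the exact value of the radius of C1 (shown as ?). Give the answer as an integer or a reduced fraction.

1. [C1‖L1]  r_C1² − 225 = 0  ⇒  r_C1 = 15 (r>0 drops 1)
2. [ext C1·C2]  r_C1² + 22r_C1 − 555 = 0  ⇒  r_C1 = 15 (r>0 drops 1)

15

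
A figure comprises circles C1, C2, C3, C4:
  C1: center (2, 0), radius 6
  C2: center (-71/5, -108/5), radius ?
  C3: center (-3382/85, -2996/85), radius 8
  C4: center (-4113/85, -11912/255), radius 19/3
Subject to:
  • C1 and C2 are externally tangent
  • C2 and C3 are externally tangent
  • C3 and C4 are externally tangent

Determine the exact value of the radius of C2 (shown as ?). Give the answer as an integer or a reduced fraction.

1. [ext C1·C2]  r_C2² + 12r_C2 − 693 = 0  ⇒  r_C2 = 21 (r>0 drops 1)
2. [ext C2·C3]  r_C2² + 16r_C2 − 777 = 0  ⇒  r_C2 = 21 (r>0 drops 1)

21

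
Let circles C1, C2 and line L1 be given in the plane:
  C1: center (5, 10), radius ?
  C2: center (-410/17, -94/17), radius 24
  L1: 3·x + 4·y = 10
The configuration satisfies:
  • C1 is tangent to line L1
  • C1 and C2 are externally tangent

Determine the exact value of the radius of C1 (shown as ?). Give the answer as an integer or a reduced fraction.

9

1. [C1‖L1]  r_C1² − 81 = 0  ⇒  r_C1 = 9 (r>0 drops 1)
2. [ext C1·C2]  r_C1² + 48r_C1 − 513 = 0  ⇒  r_C1 = 9 (r>0 drops 1)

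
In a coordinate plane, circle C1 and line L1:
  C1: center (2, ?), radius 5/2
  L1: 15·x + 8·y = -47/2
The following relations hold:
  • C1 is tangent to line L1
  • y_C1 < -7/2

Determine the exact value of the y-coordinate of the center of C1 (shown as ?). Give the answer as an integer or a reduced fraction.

1. [C1‖L1]  y_C1² + (107/8)y_C1 + 33/2 = 0  ⇒  y_C1 = -12 or -11/8
2. given y_C1 < -7/2: keep -12

-12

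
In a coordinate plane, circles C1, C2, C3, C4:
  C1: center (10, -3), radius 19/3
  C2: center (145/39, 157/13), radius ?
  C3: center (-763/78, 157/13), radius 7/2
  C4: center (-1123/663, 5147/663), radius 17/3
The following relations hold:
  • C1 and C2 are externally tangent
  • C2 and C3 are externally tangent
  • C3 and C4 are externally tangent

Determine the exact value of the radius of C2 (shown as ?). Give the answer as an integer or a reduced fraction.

1. [ext C1·C2]  r_C2² + (38/3)r_C2 − 680/3 = 0  ⇒  r_C2 = 10 (r>0 drops 1)
2. [ext C2·C3]  r_C2² + 7r_C2 − 170 = 0  ⇒  r_C2 = 10 (r>0 drops 1)

10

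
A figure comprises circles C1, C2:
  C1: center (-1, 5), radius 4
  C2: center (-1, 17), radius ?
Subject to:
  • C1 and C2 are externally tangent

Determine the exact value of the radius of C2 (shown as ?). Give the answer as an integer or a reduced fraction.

1. [ext C1·C2]  r_C2² + 8r_C2 − 128 = 0  ⇒  r_C2 = 8 (r>0 drops 1)

8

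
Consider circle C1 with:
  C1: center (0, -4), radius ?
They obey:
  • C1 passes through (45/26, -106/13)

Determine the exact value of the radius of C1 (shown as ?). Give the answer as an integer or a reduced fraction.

1. [C1∋P]  r_C1² − 81/4 = 0  ⇒  r_C1 = 9/2 (r>0 drops 1)

9/2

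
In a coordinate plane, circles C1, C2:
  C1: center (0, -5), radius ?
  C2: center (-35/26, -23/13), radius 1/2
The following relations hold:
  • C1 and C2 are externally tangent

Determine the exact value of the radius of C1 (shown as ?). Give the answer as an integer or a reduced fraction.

3

1. [ext C1·C2]  r_C1² + 1r_C1 − 12 = 0  ⇒  r_C1 = 3 (r>0 drops 1)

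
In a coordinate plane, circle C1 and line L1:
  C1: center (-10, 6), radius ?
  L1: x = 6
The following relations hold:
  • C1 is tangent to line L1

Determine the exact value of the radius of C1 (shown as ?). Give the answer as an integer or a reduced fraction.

16

1. [C1‖L1]  r_C1² − 256 = 0  ⇒  r_C1 = 16 (r>0 drops 1)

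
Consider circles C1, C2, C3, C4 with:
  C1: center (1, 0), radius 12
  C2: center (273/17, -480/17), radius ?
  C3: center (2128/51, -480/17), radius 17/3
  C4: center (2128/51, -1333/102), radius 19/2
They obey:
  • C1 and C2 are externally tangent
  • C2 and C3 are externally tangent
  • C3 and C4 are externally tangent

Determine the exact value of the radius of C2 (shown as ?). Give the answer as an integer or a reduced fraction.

20

1. [ext C1·C2]  r_C2² + 24r_C2 − 880 = 0  ⇒  r_C2 = 20 (r>0 drops 1)
2. [ext C2·C3]  r_C2² + (34/3)r_C2 − 1880/3 = 0  ⇒  r_C2 = 20 (r>0 drops 1)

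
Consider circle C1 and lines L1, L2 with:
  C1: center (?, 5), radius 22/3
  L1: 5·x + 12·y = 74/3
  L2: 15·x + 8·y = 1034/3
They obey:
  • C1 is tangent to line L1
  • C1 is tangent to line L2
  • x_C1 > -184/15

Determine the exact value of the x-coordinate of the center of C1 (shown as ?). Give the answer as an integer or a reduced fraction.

1. [C1‖L1]  x_C1² + (212/15)x_C1 − 1568/5 = 0  ⇒  x_C1 = -392/15 or 12
2. [C1‖L2]  x_C1² − (1828/45)x_C1 + 5152/15 = 0  ⇒  x_C1 = 12 or 1288/45

12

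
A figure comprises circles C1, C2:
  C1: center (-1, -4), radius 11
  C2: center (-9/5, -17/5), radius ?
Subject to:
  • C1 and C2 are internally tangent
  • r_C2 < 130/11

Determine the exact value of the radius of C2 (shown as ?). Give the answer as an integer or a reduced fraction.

10

1. [int C1,C2]  r_C2² − 22r_C2 + 120 = 0  ⇒  r_C2 = 10 or 12
2. given r_C2 < 130/11: keep 10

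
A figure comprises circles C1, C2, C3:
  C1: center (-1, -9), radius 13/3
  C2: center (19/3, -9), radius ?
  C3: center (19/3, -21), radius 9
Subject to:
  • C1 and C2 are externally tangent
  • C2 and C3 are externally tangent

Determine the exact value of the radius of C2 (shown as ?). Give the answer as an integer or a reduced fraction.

1. [ext C1·C2]  r_C2² + (26/3)r_C2 − 35 = 0  ⇒  r_C2 = 3 (r>0 drops 1)
2. [ext C2·C3]  r_C2² + 18r_C2 − 63 = 0  ⇒  r_C2 = 3 (r>0 drops 1)

3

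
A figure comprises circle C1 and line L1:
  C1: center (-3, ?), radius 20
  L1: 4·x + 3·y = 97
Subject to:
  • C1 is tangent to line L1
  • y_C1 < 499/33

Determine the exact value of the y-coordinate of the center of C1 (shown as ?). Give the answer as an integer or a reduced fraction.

1. [C1‖L1]  y_C1² − (218/3)y_C1 + 209 = 0  ⇒  y_C1 = 3 or 209/3
2. given y_C1 < 499/33: keep 3

3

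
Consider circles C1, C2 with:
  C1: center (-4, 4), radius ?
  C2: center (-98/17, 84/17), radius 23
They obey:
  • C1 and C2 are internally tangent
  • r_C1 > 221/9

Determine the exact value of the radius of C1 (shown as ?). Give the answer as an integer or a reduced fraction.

1. [int C1,C2]  r_C1² − 46r_C1 + 525 = 0  ⇒  r_C1 = 21 or 25
2. given r_C1 > 221/9: keep 25

25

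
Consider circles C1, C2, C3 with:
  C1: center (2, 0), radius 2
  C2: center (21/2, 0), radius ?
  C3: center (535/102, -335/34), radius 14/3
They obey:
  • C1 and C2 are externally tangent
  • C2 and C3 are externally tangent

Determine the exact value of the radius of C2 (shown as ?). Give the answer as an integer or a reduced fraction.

1. [ext C1·C2]  r_C2² + 4r_C2 − 273/4 = 0  ⇒  r_C2 = 13/2 (r>0 drops 1)
2. [ext C2·C3]  r_C2² + (28/3)r_C2 − 1235/12 = 0  ⇒  r_C2 = 13/2 (r>0 drops 1)

13/2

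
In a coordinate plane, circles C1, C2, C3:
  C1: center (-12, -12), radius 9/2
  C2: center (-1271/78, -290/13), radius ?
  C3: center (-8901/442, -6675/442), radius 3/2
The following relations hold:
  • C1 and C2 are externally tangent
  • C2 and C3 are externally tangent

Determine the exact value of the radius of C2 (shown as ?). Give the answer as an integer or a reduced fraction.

20/3

1. [ext C1·C2]  r_C2² + 9r_C2 − 940/9 = 0  ⇒  r_C2 = 20/3 (r>0 drops 1)
2. [ext C2·C3]  r_C2² + 3r_C2 − 580/9 = 0  ⇒  r_C2 = 20/3 (r>0 drops 1)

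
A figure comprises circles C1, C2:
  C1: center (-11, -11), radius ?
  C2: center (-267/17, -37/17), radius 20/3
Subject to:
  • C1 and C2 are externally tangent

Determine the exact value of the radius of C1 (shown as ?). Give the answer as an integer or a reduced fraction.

10/3

1. [ext C1·C2]  r_C1² + (40/3)r_C1 − 500/9 = 0  ⇒  r_C1 = 10/3 (r>0 drops 1)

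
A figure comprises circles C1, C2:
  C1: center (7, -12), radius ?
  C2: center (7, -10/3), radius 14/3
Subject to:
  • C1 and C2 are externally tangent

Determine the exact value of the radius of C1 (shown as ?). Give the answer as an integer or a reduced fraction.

4

1. [ext C1·C2]  r_C1² + (28/3)r_C1 − 160/3 = 0  ⇒  r_C1 = 4 (r>0 drops 1)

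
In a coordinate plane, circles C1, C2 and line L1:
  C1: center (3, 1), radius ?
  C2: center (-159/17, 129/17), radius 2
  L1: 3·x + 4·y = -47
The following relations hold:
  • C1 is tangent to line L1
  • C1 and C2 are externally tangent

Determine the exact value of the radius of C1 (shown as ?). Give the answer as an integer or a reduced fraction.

1. [C1‖L1]  r_C1² − 144 = 0  ⇒  r_C1 = 12 (r>0 drops 1)
2. [ext C1·C2]  r_C1² + 4r_C1 − 192 = 0  ⇒  r_C1 = 12 (r>0 drops 1)

12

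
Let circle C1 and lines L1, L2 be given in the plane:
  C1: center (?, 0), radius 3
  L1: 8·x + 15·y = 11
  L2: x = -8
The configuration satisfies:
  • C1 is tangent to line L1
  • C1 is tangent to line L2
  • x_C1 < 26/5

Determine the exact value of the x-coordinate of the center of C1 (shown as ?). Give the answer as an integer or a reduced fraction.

1. [C1‖L1]  x_C1² − (11/4)x_C1 − 155/4 = 0  ⇒  x_C1 = -5 or 31/4
2. [C1‖L2]  x_C1² + 16x_C1 + 55 = 0  ⇒  x_C1 = -11 or -5

-5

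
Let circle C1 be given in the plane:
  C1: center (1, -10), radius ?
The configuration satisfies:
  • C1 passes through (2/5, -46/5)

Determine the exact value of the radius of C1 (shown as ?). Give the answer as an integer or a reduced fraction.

1

1. [C1∋P]  r_C1² − 1 = 0  ⇒  r_C1 = 1 (r>0 drops 1)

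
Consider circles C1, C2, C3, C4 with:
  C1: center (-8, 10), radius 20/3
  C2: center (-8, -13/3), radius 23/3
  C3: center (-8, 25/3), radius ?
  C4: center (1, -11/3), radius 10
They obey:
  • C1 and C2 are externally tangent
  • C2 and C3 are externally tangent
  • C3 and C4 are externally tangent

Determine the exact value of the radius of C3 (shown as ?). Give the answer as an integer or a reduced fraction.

1. [ext C2·C3]  r_C3² + (46/3)r_C3 − 305/3 = 0  ⇒  r_C3 = 5 (r>0 drops 1)
2. [ext C3·C4]  r_C3² + 20r_C3 − 125 = 0  ⇒  r_C3 = 5 (r>0 drops 1)

5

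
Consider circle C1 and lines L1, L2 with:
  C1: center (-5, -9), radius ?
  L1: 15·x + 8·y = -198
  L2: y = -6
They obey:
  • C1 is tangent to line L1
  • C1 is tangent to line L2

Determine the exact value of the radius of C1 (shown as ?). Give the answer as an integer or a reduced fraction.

1. [C1‖L1]  r_C1² − 9 = 0  ⇒  r_C1 = 3 (r>0 drops 1)
2. [C1‖L2]  r_C1² − 9 = 0  ⇒  r_C1 = 3 (r>0 drops 1)

3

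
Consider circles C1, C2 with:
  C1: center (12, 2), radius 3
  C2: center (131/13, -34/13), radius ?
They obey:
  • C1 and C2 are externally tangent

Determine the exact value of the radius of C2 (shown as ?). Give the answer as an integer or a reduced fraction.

2

1. [ext C1·C2]  r_C2² + 6r_C2 − 16 = 0  ⇒  r_C2 = 2 (r>0 drops 1)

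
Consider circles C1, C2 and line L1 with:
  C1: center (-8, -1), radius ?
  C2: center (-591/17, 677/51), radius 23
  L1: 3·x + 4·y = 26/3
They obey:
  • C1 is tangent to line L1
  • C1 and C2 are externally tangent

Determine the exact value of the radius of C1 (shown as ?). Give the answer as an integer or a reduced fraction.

22/3

1. [C1‖L1]  r_C1² − 484/9 = 0  ⇒  r_C1 = 22/3 (r>0 drops 1)
2. [ext C1·C2]  r_C1² + 46r_C1 − 3520/9 = 0  ⇒  r_C1 = 22/3 (r>0 drops 1)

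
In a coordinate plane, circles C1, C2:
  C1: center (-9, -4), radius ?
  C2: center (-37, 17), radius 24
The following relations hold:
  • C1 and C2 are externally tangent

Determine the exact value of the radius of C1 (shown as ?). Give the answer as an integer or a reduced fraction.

11

1. [ext C1·C2]  r_C1² + 48r_C1 − 649 = 0  ⇒  r_C1 = 11 (r>0 drops 1)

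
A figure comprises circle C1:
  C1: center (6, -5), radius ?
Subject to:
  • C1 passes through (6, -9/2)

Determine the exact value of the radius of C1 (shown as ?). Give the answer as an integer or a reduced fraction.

1. [C1∋P]  r_C1² − 1/4 = 0  ⇒  r_C1 = 1/2 (r>0 drops 1)

1/2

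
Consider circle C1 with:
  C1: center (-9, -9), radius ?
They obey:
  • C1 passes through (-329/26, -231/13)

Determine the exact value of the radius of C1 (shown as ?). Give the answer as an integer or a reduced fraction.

1. [C1∋P]  r_C1² − 361/4 = 0  ⇒  r_C1 = 19/2 (r>0 drops 1)

19/2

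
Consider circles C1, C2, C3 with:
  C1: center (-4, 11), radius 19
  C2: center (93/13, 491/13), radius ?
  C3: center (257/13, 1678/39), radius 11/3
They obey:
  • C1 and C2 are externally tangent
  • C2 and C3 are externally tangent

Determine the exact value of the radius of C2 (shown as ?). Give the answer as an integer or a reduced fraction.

1. [ext C1·C2]  r_C2² + 38r_C2 − 480 = 0  ⇒  r_C2 = 10 (r>0 drops 1)
2. [ext C2·C3]  r_C2² + (22/3)r_C2 − 520/3 = 0  ⇒  r_C2 = 10 (r>0 drops 1)

10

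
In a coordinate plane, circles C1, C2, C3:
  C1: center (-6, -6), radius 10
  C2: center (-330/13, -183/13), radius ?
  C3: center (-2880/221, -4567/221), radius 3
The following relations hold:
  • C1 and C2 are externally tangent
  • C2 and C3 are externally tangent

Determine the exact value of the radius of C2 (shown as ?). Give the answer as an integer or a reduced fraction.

11

1. [ext C1·C2]  r_C2² + 20r_C2 − 341 = 0  ⇒  r_C2 = 11 (r>0 drops 1)
2. [ext C2·C3]  r_C2² + 6r_C2 − 187 = 0  ⇒  r_C2 = 11 (r>0 drops 1)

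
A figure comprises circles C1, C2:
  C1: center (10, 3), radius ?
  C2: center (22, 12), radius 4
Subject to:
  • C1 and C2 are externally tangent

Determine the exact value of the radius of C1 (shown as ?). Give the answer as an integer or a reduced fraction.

11

1. [ext C1·C2]  r_C1² + 8r_C1 − 209 = 0  ⇒  r_C1 = 11 (r>0 drops 1)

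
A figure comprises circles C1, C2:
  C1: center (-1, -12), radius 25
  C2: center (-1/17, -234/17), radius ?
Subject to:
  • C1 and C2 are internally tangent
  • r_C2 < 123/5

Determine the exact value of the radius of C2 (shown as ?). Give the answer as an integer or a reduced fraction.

23

1. [int C1,C2]  r_C2² − 50r_C2 + 621 = 0  ⇒  r_C2 = 23 or 27
2. given r_C2 < 123/5: keep 23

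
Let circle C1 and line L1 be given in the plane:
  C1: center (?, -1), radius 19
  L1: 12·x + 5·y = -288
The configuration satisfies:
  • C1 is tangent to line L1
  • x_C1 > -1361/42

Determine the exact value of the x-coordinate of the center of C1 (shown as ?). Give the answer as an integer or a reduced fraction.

1. [C1‖L1]  x_C1² + (283/6)x_C1 + 265/2 = 0  ⇒  x_C1 = -265/6 or -3
2. given x_C1 > -1361/42: keep -3

-3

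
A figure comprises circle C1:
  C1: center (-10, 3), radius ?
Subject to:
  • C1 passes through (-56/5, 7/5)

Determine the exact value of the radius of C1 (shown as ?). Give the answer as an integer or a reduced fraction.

2

1. [C1∋P]  r_C1² − 4 = 0  ⇒  r_C1 = 2 (r>0 drops 1)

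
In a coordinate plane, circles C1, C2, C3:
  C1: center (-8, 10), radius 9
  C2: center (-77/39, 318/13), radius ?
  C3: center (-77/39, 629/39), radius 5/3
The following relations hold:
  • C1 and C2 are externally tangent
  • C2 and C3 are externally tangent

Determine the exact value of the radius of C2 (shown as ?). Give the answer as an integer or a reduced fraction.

20/3

1. [ext C1·C2]  r_C2² + 18r_C2 − 1480/9 = 0  ⇒  r_C2 = 20/3 (r>0 drops 1)
2. [ext C2·C3]  r_C2² + (10/3)r_C2 − 200/3 = 0  ⇒  r_C2 = 20/3 (r>0 drops 1)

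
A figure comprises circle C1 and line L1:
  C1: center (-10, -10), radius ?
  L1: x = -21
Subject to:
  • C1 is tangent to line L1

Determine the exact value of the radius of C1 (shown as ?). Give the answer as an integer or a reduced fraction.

1. [C1‖L1]  r_C1² − 121 = 0  ⇒  r_C1 = 11 (r>0 drops 1)

11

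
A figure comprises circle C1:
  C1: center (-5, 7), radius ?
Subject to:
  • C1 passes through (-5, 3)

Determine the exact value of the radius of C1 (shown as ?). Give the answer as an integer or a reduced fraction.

4

1. [C1∋P]  r_C1² − 16 = 0  ⇒  r_C1 = 4 (r>0 drops 1)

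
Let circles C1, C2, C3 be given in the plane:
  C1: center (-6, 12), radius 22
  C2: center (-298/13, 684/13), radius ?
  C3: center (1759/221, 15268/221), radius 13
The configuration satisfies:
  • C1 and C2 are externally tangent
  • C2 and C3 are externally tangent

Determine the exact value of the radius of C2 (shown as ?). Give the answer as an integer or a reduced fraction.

22

1. [ext C1·C2]  r_C2² + 44r_C2 − 1452 = 0  ⇒  r_C2 = 22 (r>0 drops 1)
2. [ext C2·C3]  r_C2² + 26r_C2 − 1056 = 0  ⇒  r_C2 = 22 (r>0 drops 1)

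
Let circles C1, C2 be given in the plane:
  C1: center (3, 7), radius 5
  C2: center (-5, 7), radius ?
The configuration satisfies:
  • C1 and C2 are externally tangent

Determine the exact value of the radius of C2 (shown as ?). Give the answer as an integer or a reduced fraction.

3

1. [ext C1·C2]  r_C2² + 10r_C2 − 39 = 0  ⇒  r_C2 = 3 (r>0 drops 1)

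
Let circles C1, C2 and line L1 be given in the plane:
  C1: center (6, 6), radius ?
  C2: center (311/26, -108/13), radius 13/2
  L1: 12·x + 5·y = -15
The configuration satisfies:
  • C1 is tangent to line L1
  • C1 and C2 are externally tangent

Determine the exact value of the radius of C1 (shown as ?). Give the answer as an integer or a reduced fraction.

9

1. [C1‖L1]  r_C1² − 81 = 0  ⇒  r_C1 = 9 (r>0 drops 1)
2. [ext C1·C2]  r_C1² + 13r_C1 − 198 = 0  ⇒  r_C1 = 9 (r>0 drops 1)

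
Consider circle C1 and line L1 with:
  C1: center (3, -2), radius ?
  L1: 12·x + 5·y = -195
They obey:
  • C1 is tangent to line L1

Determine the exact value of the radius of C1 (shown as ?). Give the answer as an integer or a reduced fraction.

17

1. [C1‖L1]  r_C1² − 289 = 0  ⇒  r_C1 = 17 (r>0 drops 1)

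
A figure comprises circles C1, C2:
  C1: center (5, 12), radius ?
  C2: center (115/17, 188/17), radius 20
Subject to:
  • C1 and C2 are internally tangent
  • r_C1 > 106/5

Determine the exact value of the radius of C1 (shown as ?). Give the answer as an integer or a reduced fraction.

22

1. [int C1,C2]  r_C1² − 40r_C1 + 396 = 0  ⇒  r_C1 = 18 or 22
2. given r_C1 > 106/5: keep 22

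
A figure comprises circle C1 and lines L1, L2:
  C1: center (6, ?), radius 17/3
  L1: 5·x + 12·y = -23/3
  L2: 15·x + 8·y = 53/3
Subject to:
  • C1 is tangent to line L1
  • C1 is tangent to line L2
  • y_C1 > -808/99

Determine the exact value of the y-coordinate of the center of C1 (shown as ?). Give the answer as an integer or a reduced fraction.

3

1. [C1‖L1]  y_C1² + (113/18)y_C1 − 167/6 = 0  ⇒  y_C1 = -167/18 or 3
2. [C1‖L2]  y_C1² + (217/12)y_C1 − 253/4 = 0  ⇒  y_C1 = -253/12 or 3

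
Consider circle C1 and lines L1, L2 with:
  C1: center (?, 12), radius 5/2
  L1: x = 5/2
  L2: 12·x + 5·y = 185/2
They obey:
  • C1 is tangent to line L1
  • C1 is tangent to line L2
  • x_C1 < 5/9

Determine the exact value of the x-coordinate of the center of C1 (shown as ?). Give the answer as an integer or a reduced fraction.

0

1. [C1‖L1]  x_C1² − 5x_C1 = 0  ⇒  x_C1 = 0 or 5
2. [C1‖L2]  x_C1² − (65/12)x_C1 = 0  ⇒  x_C1 = 0 or 65/12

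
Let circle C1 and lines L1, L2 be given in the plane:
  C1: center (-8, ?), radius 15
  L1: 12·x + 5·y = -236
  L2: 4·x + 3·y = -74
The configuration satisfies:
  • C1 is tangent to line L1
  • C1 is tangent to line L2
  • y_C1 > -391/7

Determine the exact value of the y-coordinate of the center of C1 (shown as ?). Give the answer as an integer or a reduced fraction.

1. [C1‖L1]  y_C1² + 56y_C1 − 737 = 0  ⇒  y_C1 = -67 or 11
2. [C1‖L2]  y_C1² + 28y_C1 − 429 = 0  ⇒  y_C1 = -39 or 11

11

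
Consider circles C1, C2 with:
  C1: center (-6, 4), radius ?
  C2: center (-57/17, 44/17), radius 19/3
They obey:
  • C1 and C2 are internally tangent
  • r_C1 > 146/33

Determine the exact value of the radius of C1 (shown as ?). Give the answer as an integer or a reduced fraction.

1. [int C1,C2]  r_C1² − (38/3)r_C1 + 280/9 = 0  ⇒  r_C1 = 10/3 or 28/3
2. given r_C1 > 146/33: keep 28/3

28/3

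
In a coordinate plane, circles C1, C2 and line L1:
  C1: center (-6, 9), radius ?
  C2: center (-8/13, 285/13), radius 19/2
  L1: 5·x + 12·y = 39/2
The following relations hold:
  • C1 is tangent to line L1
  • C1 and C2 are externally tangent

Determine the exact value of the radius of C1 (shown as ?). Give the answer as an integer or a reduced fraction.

9/2

1. [C1‖L1]  r_C1² − 81/4 = 0  ⇒  r_C1 = 9/2 (r>0 drops 1)
2. [ext C1·C2]  r_C1² + 19r_C1 − 423/4 = 0  ⇒  r_C1 = 9/2 (r>0 drops 1)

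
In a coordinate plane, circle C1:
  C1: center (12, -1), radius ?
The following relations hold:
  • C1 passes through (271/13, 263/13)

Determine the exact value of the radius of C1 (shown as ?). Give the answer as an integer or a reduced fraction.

23

1. [C1∋P]  r_C1² − 529 = 0  ⇒  r_C1 = 23 (r>0 drops 1)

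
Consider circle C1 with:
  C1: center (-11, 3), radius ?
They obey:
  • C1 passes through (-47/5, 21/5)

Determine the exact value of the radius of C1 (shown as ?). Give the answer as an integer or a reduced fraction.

2

1. [C1∋P]  r_C1² − 4 = 0  ⇒  r_C1 = 2 (r>0 drops 1)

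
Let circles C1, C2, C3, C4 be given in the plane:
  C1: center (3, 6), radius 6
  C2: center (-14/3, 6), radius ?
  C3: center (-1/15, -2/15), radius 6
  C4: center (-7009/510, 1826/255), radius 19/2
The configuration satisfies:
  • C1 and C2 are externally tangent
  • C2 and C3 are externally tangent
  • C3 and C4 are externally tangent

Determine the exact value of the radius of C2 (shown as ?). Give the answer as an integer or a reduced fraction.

1. [ext C1·C2]  r_C2² + 12r_C2 − 205/9 = 0  ⇒  r_C2 = 5/3 (r>0 drops 1)
2. [ext C2·C3]  r_C2² + 12r_C2 − 205/9 = 0  ⇒  r_C2 = 5/3 (r>0 drops 1)

5/3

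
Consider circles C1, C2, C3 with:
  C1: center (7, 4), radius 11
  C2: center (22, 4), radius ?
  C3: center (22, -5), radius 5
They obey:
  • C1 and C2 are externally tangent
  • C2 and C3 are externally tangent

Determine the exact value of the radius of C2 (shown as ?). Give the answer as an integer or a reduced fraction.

1. [ext C1·C2]  r_C2² + 22r_C2 − 104 = 0  ⇒  r_C2 = 4 (r>0 drops 1)
2. [ext C2·C3]  r_C2² + 10r_C2 − 56 = 0  ⇒  r_C2 = 4 (r>0 drops 1)

4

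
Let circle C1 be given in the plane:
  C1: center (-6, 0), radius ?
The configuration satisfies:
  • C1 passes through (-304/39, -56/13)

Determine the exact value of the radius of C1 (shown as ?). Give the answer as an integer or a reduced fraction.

1. [C1∋P]  r_C1² − 196/9 = 0  ⇒  r_C1 = 14/3 (r>0 drops 1)

14/3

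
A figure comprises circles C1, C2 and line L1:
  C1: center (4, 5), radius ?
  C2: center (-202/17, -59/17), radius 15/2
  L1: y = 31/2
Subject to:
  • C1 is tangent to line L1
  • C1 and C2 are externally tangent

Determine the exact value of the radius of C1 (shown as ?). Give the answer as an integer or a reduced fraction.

1. [C1‖L1]  r_C1² − 441/4 = 0  ⇒  r_C1 = 21/2 (r>0 drops 1)
2. [ext C1·C2]  r_C1² + 15r_C1 − 1071/4 = 0  ⇒  r_C1 = 21/2 (r>0 drops 1)

21/2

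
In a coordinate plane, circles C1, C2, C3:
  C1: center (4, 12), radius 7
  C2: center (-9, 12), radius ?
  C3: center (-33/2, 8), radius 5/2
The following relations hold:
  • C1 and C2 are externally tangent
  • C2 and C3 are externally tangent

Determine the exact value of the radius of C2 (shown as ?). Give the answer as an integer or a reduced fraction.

1. [ext C1·C2]  r_C2² + 14r_C2 − 120 = 0  ⇒  r_C2 = 6 (r>0 drops 1)
2. [ext C2·C3]  r_C2² + 5r_C2 − 66 = 0  ⇒  r_C2 = 6 (r>0 drops 1)

6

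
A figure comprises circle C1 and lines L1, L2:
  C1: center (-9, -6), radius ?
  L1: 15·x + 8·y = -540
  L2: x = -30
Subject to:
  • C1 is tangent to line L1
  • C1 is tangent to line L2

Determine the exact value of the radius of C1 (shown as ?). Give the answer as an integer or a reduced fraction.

21

1. [C1‖L1]  r_C1² − 441 = 0  ⇒  r_C1 = 21 (r>0 drops 1)
2. [C1‖L2]  r_C1² − 441 = 0  ⇒  r_C1 = 21 (r>0 drops 1)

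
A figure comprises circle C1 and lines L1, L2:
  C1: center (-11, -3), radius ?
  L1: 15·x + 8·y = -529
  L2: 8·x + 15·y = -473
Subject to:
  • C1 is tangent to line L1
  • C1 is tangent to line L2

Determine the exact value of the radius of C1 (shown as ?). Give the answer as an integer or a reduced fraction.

1. [C1‖L1]  r_C1² − 400 = 0  ⇒  r_C1 = 20 (r>0 drops 1)
2. [C1‖L2]  r_C1² − 400 = 0  ⇒  r_C1 = 20 (r>0 drops 1)

20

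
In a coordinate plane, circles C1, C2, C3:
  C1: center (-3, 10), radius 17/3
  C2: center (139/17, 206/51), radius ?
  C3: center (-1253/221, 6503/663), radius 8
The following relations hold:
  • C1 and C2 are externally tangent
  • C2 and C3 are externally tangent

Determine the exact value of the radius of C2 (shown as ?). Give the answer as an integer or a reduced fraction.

1. [ext C1·C2]  r_C2² + (34/3)r_C2 − 385/3 = 0  ⇒  r_C2 = 7 (r>0 drops 1)
2. [ext C2·C3]  r_C2² + 16r_C2 − 161 = 0  ⇒  r_C2 = 7 (r>0 drops 1)

7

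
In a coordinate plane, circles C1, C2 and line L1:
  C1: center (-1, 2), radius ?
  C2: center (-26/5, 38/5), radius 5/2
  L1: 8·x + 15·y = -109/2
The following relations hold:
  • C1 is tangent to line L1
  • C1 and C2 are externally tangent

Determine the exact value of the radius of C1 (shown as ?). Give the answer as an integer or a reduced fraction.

9/2

1. [C1‖L1]  r_C1² − 81/4 = 0  ⇒  r_C1 = 9/2 (r>0 drops 1)
2. [ext C1·C2]  r_C1² + 5r_C1 − 171/4 = 0  ⇒  r_C1 = 9/2 (r>0 drops 1)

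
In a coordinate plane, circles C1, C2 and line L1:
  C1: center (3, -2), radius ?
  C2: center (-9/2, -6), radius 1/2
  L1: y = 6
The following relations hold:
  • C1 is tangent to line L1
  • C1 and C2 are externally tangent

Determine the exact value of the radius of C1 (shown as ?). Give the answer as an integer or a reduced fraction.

1. [C1‖L1]  r_C1² − 64 = 0  ⇒  r_C1 = 8 (r>0 drops 1)
2. [ext C1·C2]  r_C1² + 1r_C1 − 72 = 0  ⇒  r_C1 = 8 (r>0 drops 1)

8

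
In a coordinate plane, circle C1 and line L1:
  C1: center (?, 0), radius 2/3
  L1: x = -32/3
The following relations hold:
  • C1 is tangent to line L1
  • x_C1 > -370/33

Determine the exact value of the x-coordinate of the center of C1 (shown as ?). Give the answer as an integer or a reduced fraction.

1. [C1‖L1]  x_C1² + (64/3)x_C1 + 340/3 = 0  ⇒  x_C1 = -34/3 or -10
2. given x_C1 > -370/33: keep -10

-10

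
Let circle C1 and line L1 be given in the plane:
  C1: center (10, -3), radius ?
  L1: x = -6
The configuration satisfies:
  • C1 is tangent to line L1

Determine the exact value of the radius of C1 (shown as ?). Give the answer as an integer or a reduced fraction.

1. [C1‖L1]  r_C1² − 256 = 0  ⇒  r_C1 = 16 (r>0 drops 1)

16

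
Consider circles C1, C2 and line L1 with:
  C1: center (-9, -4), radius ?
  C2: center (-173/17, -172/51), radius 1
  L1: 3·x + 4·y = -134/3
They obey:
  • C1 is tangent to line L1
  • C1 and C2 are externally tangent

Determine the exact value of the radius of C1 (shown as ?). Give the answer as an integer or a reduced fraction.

1. [C1‖L1]  r_C1² − 1/9 = 0  ⇒  r_C1 = 1/3 (r>0 drops 1)
2. [ext C1·C2]  r_C1² + 2r_C1 − 7/9 = 0  ⇒  r_C1 = 1/3 (r>0 drops 1)

1/3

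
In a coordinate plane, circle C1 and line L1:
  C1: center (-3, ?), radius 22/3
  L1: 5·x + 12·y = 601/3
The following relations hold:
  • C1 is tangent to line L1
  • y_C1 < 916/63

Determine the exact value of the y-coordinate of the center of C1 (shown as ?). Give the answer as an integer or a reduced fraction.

1. [C1‖L1]  y_C1² − (323/9)y_C1 + 2330/9 = 0  ⇒  y_C1 = 10 or 233/9
2. given y_C1 < 916/63: keep 10

10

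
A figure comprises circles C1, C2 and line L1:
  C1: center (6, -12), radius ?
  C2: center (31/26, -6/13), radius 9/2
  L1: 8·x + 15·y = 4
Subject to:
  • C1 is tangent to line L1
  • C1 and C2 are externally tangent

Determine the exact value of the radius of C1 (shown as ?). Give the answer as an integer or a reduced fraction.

8

1. [C1‖L1]  r_C1² − 64 = 0  ⇒  r_C1 = 8 (r>0 drops 1)
2. [ext C1·C2]  r_C1² + 9r_C1 − 136 = 0  ⇒  r_C1 = 8 (r>0 drops 1)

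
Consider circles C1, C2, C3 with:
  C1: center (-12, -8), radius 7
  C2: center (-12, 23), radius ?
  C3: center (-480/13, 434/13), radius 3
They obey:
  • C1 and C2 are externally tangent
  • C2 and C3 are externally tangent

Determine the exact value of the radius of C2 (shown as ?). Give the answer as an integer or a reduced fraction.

24

1. [ext C1·C2]  r_C2² + 14r_C2 − 912 = 0  ⇒  r_C2 = 24 (r>0 drops 1)
2. [ext C2·C3]  r_C2² + 6r_C2 − 720 = 0  ⇒  r_C2 = 24 (r>0 drops 1)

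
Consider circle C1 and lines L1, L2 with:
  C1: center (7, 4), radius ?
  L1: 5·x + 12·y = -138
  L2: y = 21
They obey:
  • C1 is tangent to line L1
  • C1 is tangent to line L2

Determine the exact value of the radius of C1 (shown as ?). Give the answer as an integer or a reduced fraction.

1. [C1‖L1]  r_C1² − 289 = 0  ⇒  r_C1 = 17 (r>0 drops 1)
2. [C1‖L2]  r_C1² − 289 = 0  ⇒  r_C1 = 17 (r>0 drops 1)

17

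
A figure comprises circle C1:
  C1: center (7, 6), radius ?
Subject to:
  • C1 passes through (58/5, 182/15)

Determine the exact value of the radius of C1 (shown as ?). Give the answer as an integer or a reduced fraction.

1. [C1∋P]  r_C1² − 529/9 = 0  ⇒  r_C1 = 23/3 (r>0 drops 1)

23/3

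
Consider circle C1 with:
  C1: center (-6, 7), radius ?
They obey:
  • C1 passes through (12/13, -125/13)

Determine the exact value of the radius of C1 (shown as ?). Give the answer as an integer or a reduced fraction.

18

1. [C1∋P]  r_C1² − 324 = 0  ⇒  r_C1 = 18 (r>0 drops 1)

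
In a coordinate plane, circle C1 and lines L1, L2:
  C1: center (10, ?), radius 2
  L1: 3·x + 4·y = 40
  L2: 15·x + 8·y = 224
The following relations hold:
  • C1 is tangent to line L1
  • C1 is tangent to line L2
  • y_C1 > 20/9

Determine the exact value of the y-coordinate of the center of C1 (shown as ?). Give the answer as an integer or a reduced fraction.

1. [C1‖L1]  y_C1² − 5y_C1 = 0  ⇒  y_C1 = 0 or 5
2. [C1‖L2]  y_C1² − (37/2)y_C1 + 135/2 = 0  ⇒  y_C1 = 5 or 27/2

5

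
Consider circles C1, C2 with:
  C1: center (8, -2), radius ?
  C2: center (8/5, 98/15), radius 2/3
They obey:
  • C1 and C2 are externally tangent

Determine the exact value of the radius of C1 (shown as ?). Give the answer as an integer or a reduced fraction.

10

1. [ext C1·C2]  r_C1² + (4/3)r_C1 − 340/3 = 0  ⇒  r_C1 = 10 (r>0 drops 1)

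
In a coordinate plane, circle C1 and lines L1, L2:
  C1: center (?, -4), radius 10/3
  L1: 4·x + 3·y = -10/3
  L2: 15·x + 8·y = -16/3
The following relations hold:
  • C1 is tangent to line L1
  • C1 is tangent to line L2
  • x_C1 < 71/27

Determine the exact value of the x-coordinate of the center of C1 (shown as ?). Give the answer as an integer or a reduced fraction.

1. [C1‖L1]  x_C1² − (13/3)x_C1 − 38/3 = 0  ⇒  x_C1 = -2 or 19/3
2. [C1‖L2]  x_C1² − (32/9)x_C1 − 100/9 = 0  ⇒  x_C1 = -2 or 50/9

-2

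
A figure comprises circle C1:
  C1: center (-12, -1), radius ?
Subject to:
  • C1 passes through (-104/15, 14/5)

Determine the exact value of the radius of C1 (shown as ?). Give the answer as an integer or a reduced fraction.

1. [C1∋P]  r_C1² − 361/9 = 0  ⇒  r_C1 = 19/3 (r>0 drops 1)

19/3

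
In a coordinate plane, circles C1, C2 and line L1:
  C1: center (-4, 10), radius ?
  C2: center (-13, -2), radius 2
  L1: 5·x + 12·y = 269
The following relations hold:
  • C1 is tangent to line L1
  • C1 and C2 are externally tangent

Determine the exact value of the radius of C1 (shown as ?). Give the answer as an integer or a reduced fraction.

1. [C1‖L1]  r_C1² − 169 = 0  ⇒  r_C1 = 13 (r>0 drops 1)
2. [ext C1·C2]  r_C1² + 4r_C1 − 221 = 0  ⇒  r_C1 = 13 (r>0 drops 1)

13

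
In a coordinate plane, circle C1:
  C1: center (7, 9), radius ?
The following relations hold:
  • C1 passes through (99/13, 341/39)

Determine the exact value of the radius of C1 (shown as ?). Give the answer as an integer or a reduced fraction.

1. [C1∋P]  r_C1² − 4/9 = 0  ⇒  r_C1 = 2/3 (r>0 drops 1)

2/3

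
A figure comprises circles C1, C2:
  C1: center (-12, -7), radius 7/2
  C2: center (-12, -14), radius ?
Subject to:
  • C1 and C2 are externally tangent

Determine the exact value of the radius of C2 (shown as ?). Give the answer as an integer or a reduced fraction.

1. [ext C1·C2]  r_C2² + 7r_C2 − 147/4 = 0  ⇒  r_C2 = 7/2 (r>0 drops 1)

7/2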